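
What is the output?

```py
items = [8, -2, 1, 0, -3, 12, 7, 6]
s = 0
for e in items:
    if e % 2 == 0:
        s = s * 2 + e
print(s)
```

e=8: even, s = 0*2+8 = 8
e=-2: even, s = 8*2+(-2) = 14
e=1: not even
e=0: even, s = 14*2+0 = 28
e=-3: not even
e=12: even, s = 28*2+12 = 68
e=7: not even
e=6: even, s = 68*2+6 = 142

142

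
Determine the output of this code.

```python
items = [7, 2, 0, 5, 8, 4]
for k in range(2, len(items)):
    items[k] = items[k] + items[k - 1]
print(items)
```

k=2: items[2] = 0+2 = 2 → [7, 2, 2, 5, 8, 4]
k=3: items[3] = 5+2 = 7 → [7, 2, 2, 7, 8, 4]
k=4: items[4] = 8+7 = 15 → [7, 2, 2, 7, 15, 4]
k=5: items[5] = 4+15 = 19 → [7, 2, 2, 7, 15, 19]

[7, 2, 2, 7, 15, 19]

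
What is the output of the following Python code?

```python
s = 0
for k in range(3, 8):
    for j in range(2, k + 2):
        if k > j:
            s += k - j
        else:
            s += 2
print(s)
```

55

k=3,j=2: 3>2, s = 0+1 = 1
k=3,j=3: not 3>3, s = 1+2 = 3
k=3,j=4: not 3>4, s = 3+2 = 5
k=4,j=2: 4>2, s = 5+2 = 7
k=4,j=3: 4>3, s = 7+1 = 8
k=4,j=4: not 4>4, s = 8+2 = 10
k=4,j=5: not 4>5, s = 10+2 = 12
k=5,j=2: 5>2, s = 12+3 = 15
k=5,j=3: 5>3, s = 15+2 = 17
k=5,j=4: 5>4, s = 17+1 = 18
k=5,j=5: not 5>5, s = 18+2 = 20
k=5,j=6: not 5>6, s = 20+2 = 22
k=6,j=2: 6>2, s = 22+4 = 26
k=6,j=3: 6>3, s = 26+3 = 29
k=6,j=4: 6>4, s = 29+2 = 31
k=6,j=5: 6>5, s = 31+1 = 32
k=6,j=6: not 6>6, s = 32+2 = 34
k=6,j=7: not 6>7, s = 34+2 = 36
k=7,j=2: 7>2, s = 36+5 = 41
k=7,j=3: 7>3, s = 41+4 = 45
k=7,j=4: 7>4, s = 45+3 = 48
k=7,j=5: 7>5, s = 48+2 = 50
k=7,j=6: 7>6, s = 50+1 = 51
k=7,j=7: not 7>7, s = 51+2 = 53
k=7,j=8: not 7>8, s = 53+2 = 55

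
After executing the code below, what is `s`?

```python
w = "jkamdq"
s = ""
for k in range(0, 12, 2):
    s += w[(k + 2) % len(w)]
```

k=0: add w[2]='a' → 'a'
k=2: add w[4]='d' → 'ad'
k=4: add w[0]='j' → 'adj'
k=6: add w[2]='a' → 'adja'
k=8: add w[4]='d' → 'adjad'
k=10: add w[0]='j' → 'adjadj'

'adjadj'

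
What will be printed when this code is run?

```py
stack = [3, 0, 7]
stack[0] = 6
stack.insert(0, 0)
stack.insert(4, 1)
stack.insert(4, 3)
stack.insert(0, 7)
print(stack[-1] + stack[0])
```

stack[0] = 6 → [6, 0, 7]
insert 0 at 0 → [0, 6, 0, 7]
insert 1 at 4 → [0, 6, 0, 7, 1]
insert 3 at 4 → [0, 6, 0, 7, 3, 1]
insert 7 at 0 → [7, 0, 6, 0, 7, 3, 1]
stack[-1]+stack[0] = 1+7 = 8

8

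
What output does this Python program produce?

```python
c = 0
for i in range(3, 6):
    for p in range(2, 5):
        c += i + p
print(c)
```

63

i=3,p=2: c = 0+5 = 5
i=3,p=3: c = 5+6 = 11
i=3,p=4: c = 11+7 = 18
i=4,p=2: c = 18+6 = 24
i=4,p=3: c = 24+7 = 31
i=4,p=4: c = 31+8 = 39
i=5,p=2: c = 39+7 = 46
i=5,p=3: c = 46+8 = 54
i=5,p=4: c = 54+9 = 63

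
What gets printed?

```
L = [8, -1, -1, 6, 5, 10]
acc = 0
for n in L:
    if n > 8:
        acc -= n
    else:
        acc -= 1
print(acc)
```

n=8: not >8, acc = 0-1 = -1
n=-1: not >8, acc = (-1)-1 = -2
n=-1: not >8, acc = (-2)-1 = -3
n=6: not >8, acc = (-3)-1 = -4
n=5: not >8, acc = (-4)-1 = -5
n=10: >8, acc = (-5)-10 = -15

-15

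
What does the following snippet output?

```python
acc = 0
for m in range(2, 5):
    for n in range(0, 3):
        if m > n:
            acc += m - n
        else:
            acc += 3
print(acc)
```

21

m=2,n=0: 2>0, acc = 0+2 = 2
m=2,n=1: 2>1, acc = 2+1 = 3
m=2,n=2: not 2>2, acc = 3+3 = 6
m=3,n=0: 3>0, acc = 6+3 = 9
m=3,n=1: 3>1, acc = 9+2 = 11
m=3,n=2: 3>2, acc = 11+1 = 12
m=4,n=0: 4>0, acc = 12+4 = 16
m=4,n=1: 4>1, acc = 16+3 = 19
m=4,n=2: 4>2, acc = 19+2 = 21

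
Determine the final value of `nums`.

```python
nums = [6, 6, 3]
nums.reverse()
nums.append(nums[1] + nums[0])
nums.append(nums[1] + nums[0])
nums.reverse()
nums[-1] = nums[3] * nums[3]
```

reverse → [3, 6, 6]
append nums[1]+nums[0] = 6+3 = 9 → [3, 6, 6, 9]
append nums[1]+nums[0] = 6+3 = 9 → [3, 6, 6, 9, 9]
reverse → [9, 9, 6, 6, 3]
nums[-1] = nums[3]*nums[3] = 6*6 = 36 → [9, 9, 6, 6, 36]

[9, 9, 6, 6, 36]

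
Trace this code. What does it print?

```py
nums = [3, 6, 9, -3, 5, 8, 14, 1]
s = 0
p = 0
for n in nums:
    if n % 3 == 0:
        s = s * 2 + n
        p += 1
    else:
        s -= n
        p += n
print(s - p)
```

n=3: %3==0, s = 0*2+3 = 3; p=1
n=6: %3==0, s = 3*2+6 = 12; p=2
n=9: %3==0, s = 12*2+9 = 33; p=3
n=-3: %3==0, s = 33*2+(-3) = 63; p=4
n=5: not %3==0, s = 63-5 = 58; p=9
n=8: not %3==0, s = 58-8 = 50; p=17
n=14: not %3==0, s = 50-14 = 36; p=31
n=1: not %3==0, s = 36-1 = 35; p=32
s-p = 35-32 = 3

3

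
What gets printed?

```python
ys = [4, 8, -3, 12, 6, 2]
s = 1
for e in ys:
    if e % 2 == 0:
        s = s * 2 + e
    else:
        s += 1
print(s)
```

e=4: even, s = 1*2+4 = 6
e=8: even, s = 6*2+8 = 20
e=-3: not even, s = 20+1 = 21
e=12: even, s = 21*2+12 = 54
e=6: even, s = 54*2+6 = 114
e=2: even, s = 114*2+2 = 230

230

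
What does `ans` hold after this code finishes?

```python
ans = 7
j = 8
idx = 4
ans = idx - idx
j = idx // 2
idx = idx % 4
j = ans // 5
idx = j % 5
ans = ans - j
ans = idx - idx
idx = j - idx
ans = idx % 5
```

0

ans = 4-4 = 0
j = 4//2 = 2
idx = 4%4 = 0
j = 0//5 = 0
idx = 0%5 = 0
ans = 0-0 = 0
ans = 0-0 = 0
idx = 0-0 = 0
ans = 0%5 = 0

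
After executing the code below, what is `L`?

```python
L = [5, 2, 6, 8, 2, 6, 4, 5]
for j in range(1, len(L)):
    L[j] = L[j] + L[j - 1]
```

j=1: L[1] = 2+5 = 7 → [5, 7, 6, 8, 2, 6, 4, 5]
j=2: L[2] = 6+7 = 13 → [5, 7, 13, 8, 2, 6, 4, 5]
j=3: L[3] = 8+13 = 21 → [5, 7, 13, 21, 2, 6, 4, 5]
j=4: L[4] = 2+21 = 23 → [5, 7, 13, 21, 23, 6, 4, 5]
j=5: L[5] = 6+23 = 29 → [5, 7, 13, 21, 23, 29, 4, 5]
j=6: L[6] = 4+29 = 33 → [5, 7, 13, 21, 23, 29, 33, 5]
j=7: L[7] = 5+33 = 38 → [5, 7, 13, 21, 23, 29, 33, 38]

[5, 7, 13, 21, 23, 29, 33, 38]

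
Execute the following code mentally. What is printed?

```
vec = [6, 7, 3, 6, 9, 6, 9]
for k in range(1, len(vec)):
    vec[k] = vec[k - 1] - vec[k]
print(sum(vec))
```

-87

k=1: vec[1] = 6-7 = -1 → [6, -1, 3, 6, 9, 6, 9]
k=2: vec[2] = (-1)-3 = -4 → [6, -1, -4, 6, 9, 6, 9]
k=3: vec[3] = (-4)-6 = -10 → [6, -1, -4, -10, 9, 6, 9]
k=4: vec[4] = (-10)-9 = -19 → [6, -1, -4, -10, -19, 6, 9]
k=5: vec[5] = (-19)-6 = -25 → [6, -1, -4, -10, -19, -25, 9]
k=6: vec[6] = (-25)-9 = -34 → [6, -1, -4, -10, -19, -25, -34]
sum = -87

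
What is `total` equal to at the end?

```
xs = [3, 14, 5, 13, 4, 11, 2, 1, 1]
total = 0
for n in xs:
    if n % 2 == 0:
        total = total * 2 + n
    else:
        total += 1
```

n=3: not even, total = 0+1 = 1
n=14: even, total = 1*2+14 = 16
n=5: not even, total = 16+1 = 17
n=13: not even, total = 17+1 = 18
n=4: even, total = 18*2+4 = 40
n=11: not even, total = 40+1 = 41
n=2: even, total = 41*2+2 = 84
n=1: not even, total = 84+1 = 85
n=1: not even, total = 85+1 = 86

86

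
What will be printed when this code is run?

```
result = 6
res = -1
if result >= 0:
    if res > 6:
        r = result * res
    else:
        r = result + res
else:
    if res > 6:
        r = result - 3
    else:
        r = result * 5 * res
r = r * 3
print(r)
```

15

result=6, res=-1
result >= 0 is True; res > 6 is False
→ r = result + res = 5
r = 5*3 = 15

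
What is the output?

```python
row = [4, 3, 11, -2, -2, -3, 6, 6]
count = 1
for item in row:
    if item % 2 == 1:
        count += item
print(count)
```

12

item=4: not odd
item=3: odd, count = 1+3 = 4
item=11: odd, count = 4+11 = 15
item=-2: not odd
item=-2: not odd
item=-3: odd, count = 15+(-3) = 12
item=6: not odd
item=6: not odd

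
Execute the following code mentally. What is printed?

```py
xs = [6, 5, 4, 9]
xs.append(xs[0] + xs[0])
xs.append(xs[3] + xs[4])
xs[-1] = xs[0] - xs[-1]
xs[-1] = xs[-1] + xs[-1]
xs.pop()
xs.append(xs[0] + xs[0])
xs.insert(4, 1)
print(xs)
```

[6, 5, 4, 9, 1, 12, 12]

append xs[0]+xs[0] = 6+6 = 12 → [6, 5, 4, 9, 12]
append xs[3]+xs[4] = 9+12 = 21 → [6, 5, 4, 9, 12, 21]
xs[-1] = xs[0]-xs[-1] = 6-21 = -15 → [6, 5, 4, 9, 12, -15]
xs[-1] = xs[-1]+xs[-1] = (-15)+(-15) = -30 → [6, 5, 4, 9, 12, -30]
pop() removes -30 → [6, 5, 4, 9, 12]
append xs[0]+xs[0] = 6+6 = 12 → [6, 5, 4, 9, 12, 12]
insert 1 at 4 → [6, 5, 4, 9, 1, 12, 12]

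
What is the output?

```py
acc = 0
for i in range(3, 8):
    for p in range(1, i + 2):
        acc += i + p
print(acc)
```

270

i=3,p=1: acc = 0+4 = 4
i=3,p=2: acc = 4+5 = 9
i=3,p=3: acc = 9+6 = 15
i=3,p=4: acc = 15+7 = 22
i=4,p=1: acc = 22+5 = 27
i=4,p=2: acc = 27+6 = 33
i=4,p=3: acc = 33+7 = 40
i=4,p=4: acc = 40+8 = 48
i=4,p=5: acc = 48+9 = 57
i=5,p=1: acc = 57+6 = 63
i=5,p=2: acc = 63+7 = 70
i=5,p=3: acc = 70+8 = 78
i=5,p=4: acc = 78+9 = 87
i=5,p=5: acc = 87+10 = 97
i=5,p=6: acc = 97+11 = 108
i=6,p=1: acc = 108+7 = 115
i=6,p=2: acc = 115+8 = 123
i=6,p=3: acc = 123+9 = 132
i=6,p=4: acc = 132+10 = 142
i=6,p=5: acc = 142+11 = 153
i=6,p=6: acc = 153+12 = 165
i=6,p=7: acc = 165+13 = 178
i=7,p=1: acc = 178+8 = 186
i=7,p=2: acc = 186+9 = 195
i=7,p=3: acc = 195+10 = 205
i=7,p=4: acc = 205+11 = 216
i=7,p=5: acc = 216+12 = 228
i=7,p=6: acc = 228+13 = 241
i=7,p=7: acc = 241+14 = 255
i=7,p=8: acc = 255+15 = 270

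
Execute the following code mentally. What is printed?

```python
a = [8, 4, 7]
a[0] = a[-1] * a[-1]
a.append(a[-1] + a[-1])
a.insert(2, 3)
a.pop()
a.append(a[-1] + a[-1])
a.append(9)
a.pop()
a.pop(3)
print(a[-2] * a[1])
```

a[0] = a[-1]*a[-1] = 7*7 = 49 → [49, 4, 7]
append a[-1]+a[-1] = 7+7 = 14 → [49, 4, 7, 14]
insert 3 at 2 → [49, 4, 3, 7, 14]
pop() removes 14 → [49, 4, 3, 7]
append a[-1]+a[-1] = 7+7 = 14 → [49, 4, 3, 7, 14]
append 9 → [49, 4, 3, 7, 14, 9]
pop() removes 9 → [49, 4, 3, 7, 14]
pop(3) removes 7 → [49, 4, 3, 14]
a[-2]*a[1] = 3*4 = 12

12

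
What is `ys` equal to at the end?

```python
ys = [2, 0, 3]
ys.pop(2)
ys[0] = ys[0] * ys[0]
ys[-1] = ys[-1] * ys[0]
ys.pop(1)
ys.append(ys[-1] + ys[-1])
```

[4, 8]

pop(2) removes 3 → [2, 0]
ys[0] = ys[0]*ys[0] = 2*2 = 4 → [4, 0]
ys[-1] = ys[-1]*ys[0] = 0*4 = 0 → [4, 0]
pop(1) removes 0 → [4]
append ys[-1]+ys[-1] = 4+4 = 8 → [4, 8]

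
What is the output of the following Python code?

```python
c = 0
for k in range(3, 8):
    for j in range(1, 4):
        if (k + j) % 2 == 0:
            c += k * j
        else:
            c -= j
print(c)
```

66

k=3,j=1: even sum, c = 0+3 = 3
k=3,j=2: odd sum, c = 3-2 = 1
k=3,j=3: even sum, c = 1+9 = 10
k=4,j=1: odd sum, c = 10-1 = 9
k=4,j=2: even sum, c = 9+8 = 17
k=4,j=3: odd sum, c = 17-3 = 14
k=5,j=1: even sum, c = 14+5 = 19
k=5,j=2: odd sum, c = 19-2 = 17
k=5,j=3: even sum, c = 17+15 = 32
k=6,j=1: odd sum, c = 32-1 = 31
k=6,j=2: even sum, c = 31+12 = 43
k=6,j=3: odd sum, c = 43-3 = 40
k=7,j=1: even sum, c = 40+7 = 47
k=7,j=2: odd sum, c = 47-2 = 45
k=7,j=3: even sum, c = 45+21 = 66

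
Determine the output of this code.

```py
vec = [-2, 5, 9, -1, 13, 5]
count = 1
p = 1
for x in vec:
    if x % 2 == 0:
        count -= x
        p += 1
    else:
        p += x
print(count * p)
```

99

x=-2: even, count = 1-(-2) = 3; p=2
x=5: not even; p=7
x=9: not even; p=16
x=-1: not even; p=15
x=13: not even; p=28
x=5: not even; p=33
count*p = 3*33 = 99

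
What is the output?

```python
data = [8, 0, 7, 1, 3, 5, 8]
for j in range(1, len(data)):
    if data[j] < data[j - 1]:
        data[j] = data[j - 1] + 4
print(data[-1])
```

32

j=1: 0<8, data[1] = 8+4 = 12 → [8, 12, 7, 1, 3, 5, 8]
j=2: 7<12, data[2] = 12+4 = 16 → [8, 12, 16, 1, 3, 5, 8]
j=3: 1<16, data[3] = 16+4 = 20 → [8, 12, 16, 20, 3, 5, 8]
j=4: 3<20, data[4] = 20+4 = 24 → [8, 12, 16, 20, 24, 5, 8]
j=5: 5<24, data[5] = 24+4 = 28 → [8, 12, 16, 20, 24, 28, 8]
j=6: 8<28, data[6] = 28+4 = 32 → [8, 12, 16, 20, 24, 28, 32]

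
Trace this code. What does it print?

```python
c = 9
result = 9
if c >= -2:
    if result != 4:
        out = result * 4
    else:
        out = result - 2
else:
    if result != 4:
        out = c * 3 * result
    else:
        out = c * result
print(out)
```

36

c=9, result=9
c >= -2 is True; result != 4 is True
→ out = result * 4 = 36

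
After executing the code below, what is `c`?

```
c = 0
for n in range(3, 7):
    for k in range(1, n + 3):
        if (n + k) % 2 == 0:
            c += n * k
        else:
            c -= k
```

n=3,k=1: even sum, c = 0+3 = 3
n=3,k=2: odd sum, c = 3-2 = 1
n=3,k=3: even sum, c = 1+9 = 10
n=3,k=4: odd sum, c = 10-4 = 6
n=3,k=5: even sum, c = 6+15 = 21
n=4,k=1: odd sum, c = 21-1 = 20
n=4,k=2: even sum, c = 20+8 = 28
n=4,k=3: odd sum, c = 28-3 = 25
n=4,k=4: even sum, c = 25+16 = 41
n=4,k=5: odd sum, c = 41-5 = 36
n=4,k=6: even sum, c = 36+24 = 60
n=5,k=1: even sum, c = 60+5 = 65
n=5,k=2: odd sum, c = 65-2 = 63
n=5,k=3: even sum, c = 63+15 = 78
n=5,k=4: odd sum, c = 78-4 = 74
n=5,k=5: even sum, c = 74+25 = 99
n=5,k=6: odd sum, c = 99-6 = 93
n=5,k=7: even sum, c = 93+35 = 128
n=6,k=1: odd sum, c = 128-1 = 127
n=6,k=2: even sum, c = 127+12 = 139
n=6,k=3: odd sum, c = 139-3 = 136
n=6,k=4: even sum, c = 136+24 = 160
n=6,k=5: odd sum, c = 160-5 = 155
n=6,k=6: even sum, c = 155+36 = 191
n=6,k=7: odd sum, c = 191-7 = 184
n=6,k=8: even sum, c = 184+48 = 232

232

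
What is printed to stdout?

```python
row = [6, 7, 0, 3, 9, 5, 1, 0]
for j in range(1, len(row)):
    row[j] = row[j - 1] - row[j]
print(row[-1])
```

j=1: row[1] = 6-7 = -1 → [6, -1, 0, 3, 9, 5, 1, 0]
j=2: row[2] = (-1)-0 = -1 → [6, -1, -1, 3, 9, 5, 1, 0]
j=3: row[3] = (-1)-3 = -4 → [6, -1, -1, -4, 9, 5, 1, 0]
j=4: row[4] = (-4)-9 = -13 → [6, -1, -1, -4, -13, 5, 1, 0]
j=5: row[5] = (-13)-5 = -18 → [6, -1, -1, -4, -13, -18, 1, 0]
j=6: row[6] = (-18)-1 = -19 → [6, -1, -1, -4, -13, -18, -19, 0]
j=7: row[7] = (-19)-0 = -19 → [6, -1, -1, -4, -13, -18, -19, -19]

-19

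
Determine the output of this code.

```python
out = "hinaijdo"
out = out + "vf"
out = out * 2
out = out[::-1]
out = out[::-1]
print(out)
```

+ 'vf' → 'hinaijdovf'
repeat ×2 → 'hinaijdovfhinaijdovf'
reverse → 'fvodjianihfvodjianih'
reverse → 'hinaijdovfhinaijdovf'

hinaijdovfhinaijdovf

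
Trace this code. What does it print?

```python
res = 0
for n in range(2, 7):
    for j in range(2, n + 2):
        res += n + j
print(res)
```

n=2,j=2: res = 0+4 = 4
n=2,j=3: res = 4+5 = 9
n=3,j=2: res = 9+5 = 14
n=3,j=3: res = 14+6 = 20
n=3,j=4: res = 20+7 = 27
n=4,j=2: res = 27+6 = 33
n=4,j=3: res = 33+7 = 40
n=4,j=4: res = 40+8 = 48
n=4,j=5: res = 48+9 = 57
n=5,j=2: res = 57+7 = 64
n=5,j=3: res = 64+8 = 72
n=5,j=4: res = 72+9 = 81
n=5,j=5: res = 81+10 = 91
n=5,j=6: res = 91+11 = 102
n=6,j=2: res = 102+8 = 110
n=6,j=3: res = 110+9 = 119
n=6,j=4: res = 119+10 = 129
n=6,j=5: res = 129+11 = 140
n=6,j=6: res = 140+12 = 152
n=6,j=7: res = 152+13 = 165

165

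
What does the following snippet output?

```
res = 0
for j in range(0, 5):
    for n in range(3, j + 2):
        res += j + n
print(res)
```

42

j=2,n=3: res = 0+5 = 5
j=3,n=3: res = 5+6 = 11
j=3,n=4: res = 11+7 = 18
j=4,n=3: res = 18+7 = 25
j=4,n=4: res = 25+8 = 33
j=4,n=5: res = 33+9 = 42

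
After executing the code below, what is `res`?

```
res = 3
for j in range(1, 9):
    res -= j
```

j=1: res = 3-1 = 2
j=2: res = 2-2 = 0
j=3: res = 0-3 = -3
j=4: res = (-3)-4 = -7
j=5: res = (-7)-5 = -12
j=6: res = (-12)-6 = -18
j=7: res = (-18)-7 = -25
j=8: res = (-25)-8 = -33

-33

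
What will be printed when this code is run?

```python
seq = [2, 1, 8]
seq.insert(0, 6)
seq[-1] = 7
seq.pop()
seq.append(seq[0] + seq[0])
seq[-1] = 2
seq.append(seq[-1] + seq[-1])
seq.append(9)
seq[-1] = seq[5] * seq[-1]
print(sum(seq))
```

insert 6 at 0 → [6, 2, 1, 8]
seq[-1] = 7 → [6, 2, 1, 7]
pop() removes 7 → [6, 2, 1]
append seq[0]+seq[0] = 6+6 = 12 → [6, 2, 1, 12]
seq[-1] = 2 → [6, 2, 1, 2]
append seq[-1]+seq[-1] = 2+2 = 4 → [6, 2, 1, 2, 4]
append 9 → [6, 2, 1, 2, 4, 9]
seq[-1] = seq[5]*seq[-1] = 9*9 = 81 → [6, 2, 1, 2, 4, 81]
sum = 96

96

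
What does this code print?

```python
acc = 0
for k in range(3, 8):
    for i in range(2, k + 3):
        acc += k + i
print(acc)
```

300

k=3,i=2: acc = 0+5 = 5
k=3,i=3: acc = 5+6 = 11
k=3,i=4: acc = 11+7 = 18
k=3,i=5: acc = 18+8 = 26
k=4,i=2: acc = 26+6 = 32
k=4,i=3: acc = 32+7 = 39
k=4,i=4: acc = 39+8 = 47
k=4,i=5: acc = 47+9 = 56
k=4,i=6: acc = 56+10 = 66
k=5,i=2: acc = 66+7 = 73
k=5,i=3: acc = 73+8 = 81
k=5,i=4: acc = 81+9 = 90
k=5,i=5: acc = 90+10 = 100
k=5,i=6: acc = 100+11 = 111
k=5,i=7: acc = 111+12 = 123
k=6,i=2: acc = 123+8 = 131
k=6,i=3: acc = 131+9 = 140
k=6,i=4: acc = 140+10 = 150
k=6,i=5: acc = 150+11 = 161
k=6,i=6: acc = 161+12 = 173
k=6,i=7: acc = 173+13 = 186
k=6,i=8: acc = 186+14 = 200
k=7,i=2: acc = 200+9 = 209
k=7,i=3: acc = 209+10 = 219
k=7,i=4: acc = 219+11 = 230
k=7,i=5: acc = 230+12 = 242
k=7,i=6: acc = 242+13 = 255
k=7,i=7: acc = 255+14 = 269
k=7,i=8: acc = 269+15 = 284
k=7,i=9: acc = 284+16 = 300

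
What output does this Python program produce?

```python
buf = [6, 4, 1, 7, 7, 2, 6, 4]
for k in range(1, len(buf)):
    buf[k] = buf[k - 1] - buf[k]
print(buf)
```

[6, 2, 1, -6, -13, -15, -21, -25]

k=1: buf[1] = 6-4 = 2 → [6, 2, 1, 7, 7, 2, 6, 4]
k=2: buf[2] = 2-1 = 1 → [6, 2, 1, 7, 7, 2, 6, 4]
k=3: buf[3] = 1-7 = -6 → [6, 2, 1, -6, 7, 2, 6, 4]
k=4: buf[4] = (-6)-7 = -13 → [6, 2, 1, -6, -13, 2, 6, 4]
k=5: buf[5] = (-13)-2 = -15 → [6, 2, 1, -6, -13, -15, 6, 4]
k=6: buf[6] = (-15)-6 = -21 → [6, 2, 1, -6, -13, -15, -21, 4]
k=7: buf[7] = (-21)-4 = -25 → [6, 2, 1, -6, -13, -15, -21, -25]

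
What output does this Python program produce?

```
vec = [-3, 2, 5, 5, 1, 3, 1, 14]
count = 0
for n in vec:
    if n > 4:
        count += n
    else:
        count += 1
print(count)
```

29

n=-3: not >4, count = 0+1 = 1
n=2: not >4, count = 1+1 = 2
n=5: >4, count = 2+5 = 7
n=5: >4, count = 7+5 = 12
n=1: not >4, count = 12+1 = 13
n=3: not >4, count = 13+1 = 14
n=1: not >4, count = 14+1 = 15
n=14: >4, count = 15+14 = 29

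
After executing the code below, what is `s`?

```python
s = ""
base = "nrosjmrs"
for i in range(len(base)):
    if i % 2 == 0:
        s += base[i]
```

i=0: add 'n' → 'n'
i=1: skip
i=2: add 'o' → 'no'
i=3: skip
i=4: add 'j' → 'noj'
i=5: skip
i=6: add 'r' → 'nojr'
i=7: skip

'nojr'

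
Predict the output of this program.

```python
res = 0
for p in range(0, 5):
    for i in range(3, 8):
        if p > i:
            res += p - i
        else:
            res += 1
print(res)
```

25

p=0,i=3: not 0>3, res = 0+1 = 1
p=0,i=4: not 0>4, res = 1+1 = 2
p=0,i=5: not 0>5, res = 2+1 = 3
p=0,i=6: not 0>6, res = 3+1 = 4
p=0,i=7: not 0>7, res = 4+1 = 5
p=1,i=3: not 1>3, res = 5+1 = 6
p=1,i=4: not 1>4, res = 6+1 = 7
p=1,i=5: not 1>5, res = 7+1 = 8
p=1,i=6: not 1>6, res = 8+1 = 9
p=1,i=7: not 1>7, res = 9+1 = 10
p=2,i=3: not 2>3, res = 10+1 = 11
p=2,i=4: not 2>4, res = 11+1 = 12
p=2,i=5: not 2>5, res = 12+1 = 13
p=2,i=6: not 2>6, res = 13+1 = 14
p=2,i=7: not 2>7, res = 14+1 = 15
p=3,i=3: not 3>3, res = 15+1 = 16
p=3,i=4: not 3>4, res = 16+1 = 17
p=3,i=5: not 3>5, res = 17+1 = 18
p=3,i=6: not 3>6, res = 18+1 = 19
p=3,i=7: not 3>7, res = 19+1 = 20
p=4,i=3: 4>3, res = 20+1 = 21
p=4,i=4: not 4>4, res = 21+1 = 22
p=4,i=5: not 4>5, res = 22+1 = 23
p=4,i=6: not 4>6, res = 23+1 = 24
p=4,i=7: not 4>7, res = 24+1 = 25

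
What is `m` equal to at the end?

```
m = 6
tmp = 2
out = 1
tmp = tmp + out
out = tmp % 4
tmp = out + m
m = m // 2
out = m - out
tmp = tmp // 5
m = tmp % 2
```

1

tmp = 2+1 = 3
out = 3%4 = 3
tmp = 3+6 = 9
m = 6//2 = 3
out = 3-3 = 0
tmp = 9//5 = 1
m = 1%2 = 1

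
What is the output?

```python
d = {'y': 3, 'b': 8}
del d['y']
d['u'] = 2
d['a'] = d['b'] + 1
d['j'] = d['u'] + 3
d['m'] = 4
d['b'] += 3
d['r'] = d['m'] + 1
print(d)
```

del 'y' → {'b': 8}
d['u'] = 2 → {'b': 8, 'u': 2}
d['a'] = d['b']+1 = 9 → {'b': 8, 'u': 2, 'a': 9}
d['j'] = d['u']+3 = 5 → {'b': 8, 'u': 2, 'a': 9, 'j': 5}
d['m'] = 4 → {'b': 8, 'u': 2, 'a': 9, 'j': 5, 'm': 4}
d['b'] = 8+3 = 11 → {'b': 11, 'u': 2, 'a': 9, 'j': 5, 'm': 4}
d['r'] = d['m']+1 = 5 → {'b': 11, 'u': 2, 'a': 9, 'j': 5, 'm': 4, 'r': 5}

{'b': 11, 'u': 2, 'a': 9, 'j': 5, 'm': 4, 'r': 5}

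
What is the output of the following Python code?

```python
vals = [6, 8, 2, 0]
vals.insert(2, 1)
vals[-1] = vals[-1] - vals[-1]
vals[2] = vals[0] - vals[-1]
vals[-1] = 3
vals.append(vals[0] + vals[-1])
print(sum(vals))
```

34

insert 1 at 2 → [6, 8, 1, 2, 0]
vals[-1] = vals[-1]-vals[-1] = 0-0 = 0 → [6, 8, 1, 2, 0]
vals[2] = vals[0]-vals[-1] = 6-0 = 6 → [6, 8, 6, 2, 0]
vals[-1] = 3 → [6, 8, 6, 2, 3]
append vals[0]+vals[-1] = 6+3 = 9 → [6, 8, 6, 2, 3, 9]
sum = 34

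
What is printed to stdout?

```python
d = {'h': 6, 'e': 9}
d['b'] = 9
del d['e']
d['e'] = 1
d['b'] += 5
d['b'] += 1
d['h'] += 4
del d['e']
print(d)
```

d['b'] = 9 → {'h': 6, 'e': 9, 'b': 9}
del 'e' → {'h': 6, 'b': 9}
d['e'] = 1 → {'h': 6, 'b': 9, 'e': 1}
d['b'] = 9+5 = 14 → {'h': 6, 'b': 14, 'e': 1}
d['b'] = 14+1 = 15 → {'h': 6, 'b': 15, 'e': 1}
d['h'] = 6+4 = 10 → {'h': 10, 'b': 15, 'e': 1}
del 'e' → {'h': 10, 'b': 15}

{'h': 10, 'b': 15}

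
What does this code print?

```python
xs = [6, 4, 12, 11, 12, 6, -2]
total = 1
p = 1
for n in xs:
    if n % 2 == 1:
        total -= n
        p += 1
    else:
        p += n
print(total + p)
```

n=6: not odd; p=7
n=4: not odd; p=11
n=12: not odd; p=23
n=11: odd, total = 1-11 = -10; p=24
n=12: not odd; p=36
n=6: not odd; p=42
n=-2: not odd; p=40
total+p = (-10)+40 = 30

30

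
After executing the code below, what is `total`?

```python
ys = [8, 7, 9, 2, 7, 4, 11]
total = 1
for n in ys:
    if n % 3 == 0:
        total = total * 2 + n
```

n=8: not %3==0
n=7: not %3==0
n=9: %3==0, total = 1*2+9 = 11
n=2: not %3==0
n=7: not %3==0
n=4: not %3==0
n=11: not %3==0

11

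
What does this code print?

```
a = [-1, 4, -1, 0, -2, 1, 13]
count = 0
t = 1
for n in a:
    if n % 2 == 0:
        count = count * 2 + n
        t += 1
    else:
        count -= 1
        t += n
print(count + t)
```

n=-1: not even, count = 0-1 = -1; t=0
n=4: even, count = (-1)*2+4 = 2; t=1
n=-1: not even, count = 2-1 = 1; t=0
n=0: even, count = 1*2+0 = 2; t=1
n=-2: even, count = 2*2+(-2) = 2; t=2
n=1: not even, count = 2-1 = 1; t=3
n=13: not even, count = 1-1 = 0; t=16
count+t = 0+16 = 16

16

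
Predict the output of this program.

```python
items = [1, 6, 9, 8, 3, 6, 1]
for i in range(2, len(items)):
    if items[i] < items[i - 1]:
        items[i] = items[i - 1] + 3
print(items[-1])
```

i=2: 9>=6, unchanged → [1, 6, 9, 8, 3, 6, 1]
i=3: 8<9, items[3] = 9+3 = 12 → [1, 6, 9, 12, 3, 6, 1]
i=4: 3<12, items[4] = 12+3 = 15 → [1, 6, 9, 12, 15, 6, 1]
i=5: 6<15, items[5] = 15+3 = 18 → [1, 6, 9, 12, 15, 18, 1]
i=6: 1<18, items[6] = 18+3 = 21 → [1, 6, 9, 12, 15, 18, 21]

21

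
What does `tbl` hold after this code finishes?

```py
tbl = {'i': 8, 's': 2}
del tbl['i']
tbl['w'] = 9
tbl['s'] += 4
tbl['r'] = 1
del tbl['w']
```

{'s': 6, 'r': 1}

del 'i' → {'s': 2}
tbl['w'] = 9 → {'s': 2, 'w': 9}
tbl['s'] = 2+4 = 6 → {'s': 6, 'w': 9}
tbl['r'] = 1 → {'s': 6, 'w': 9, 'r': 1}
del 'w' → {'s': 6, 'r': 1}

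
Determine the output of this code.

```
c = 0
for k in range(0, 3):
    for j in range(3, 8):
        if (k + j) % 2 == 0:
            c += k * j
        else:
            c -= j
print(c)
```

-5

k=0,j=3: odd sum, c = 0-3 = -3
k=0,j=4: even sum, c = (-3)+0 = -3
k=0,j=5: odd sum, c = (-3)-5 = -8
k=0,j=6: even sum, c = (-8)+0 = -8
k=0,j=7: odd sum, c = (-8)-7 = -15
k=1,j=3: even sum, c = (-15)+3 = -12
k=1,j=4: odd sum, c = (-12)-4 = -16
k=1,j=5: even sum, c = (-16)+5 = -11
k=1,j=6: odd sum, c = (-11)-6 = -17
k=1,j=7: even sum, c = (-17)+7 = -10
k=2,j=3: odd sum, c = (-10)-3 = -13
k=2,j=4: even sum, c = (-13)+8 = -5
k=2,j=5: odd sum, c = (-5)-5 = -10
k=2,j=6: even sum, c = (-10)+12 = 2
k=2,j=7: odd sum, c = 2-7 = -5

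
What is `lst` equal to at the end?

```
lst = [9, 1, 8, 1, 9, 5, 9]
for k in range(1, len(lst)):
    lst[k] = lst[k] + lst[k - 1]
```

[9, 10, 18, 19, 28, 33, 42]

k=1: lst[1] = 1+9 = 10 → [9, 10, 8, 1, 9, 5, 9]
k=2: lst[2] = 8+10 = 18 → [9, 10, 18, 1, 9, 5, 9]
k=3: lst[3] = 1+18 = 19 → [9, 10, 18, 19, 9, 5, 9]
k=4: lst[4] = 9+19 = 28 → [9, 10, 18, 19, 28, 5, 9]
k=5: lst[5] = 5+28 = 33 → [9, 10, 18, 19, 28, 33, 9]
k=6: lst[6] = 9+33 = 42 → [9, 10, 18, 19, 28, 33, 42]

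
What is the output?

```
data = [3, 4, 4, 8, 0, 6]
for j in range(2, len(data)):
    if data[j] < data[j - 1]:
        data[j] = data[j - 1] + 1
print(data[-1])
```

10

j=2: 4>=4, unchanged → [3, 4, 4, 8, 0, 6]
j=3: 8>=4, unchanged → [3, 4, 4, 8, 0, 6]
j=4: 0<8, data[4] = 8+1 = 9 → [3, 4, 4, 8, 9, 6]
j=5: 6<9, data[5] = 9+1 = 10 → [3, 4, 4, 8, 9, 10]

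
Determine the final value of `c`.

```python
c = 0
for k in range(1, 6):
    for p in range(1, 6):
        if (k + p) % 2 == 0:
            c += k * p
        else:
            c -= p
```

k=1,p=1: even sum, c = 0+1 = 1
k=1,p=2: odd sum, c = 1-2 = -1
k=1,p=3: even sum, c = (-1)+3 = 2
k=1,p=4: odd sum, c = 2-4 = -2
k=1,p=5: even sum, c = (-2)+5 = 3
k=2,p=1: odd sum, c = 3-1 = 2
k=2,p=2: even sum, c = 2+4 = 6
k=2,p=3: odd sum, c = 6-3 = 3
k=2,p=4: even sum, c = 3+8 = 11
k=2,p=5: odd sum, c = 11-5 = 6
k=3,p=1: even sum, c = 6+3 = 9
k=3,p=2: odd sum, c = 9-2 = 7
k=3,p=3: even sum, c = 7+9 = 16
k=3,p=4: odd sum, c = 16-4 = 12
k=3,p=5: even sum, c = 12+15 = 27
k=4,p=1: odd sum, c = 27-1 = 26
k=4,p=2: even sum, c = 26+8 = 34
k=4,p=3: odd sum, c = 34-3 = 31
k=4,p=4: even sum, c = 31+16 = 47
k=4,p=5: odd sum, c = 47-5 = 42
k=5,p=1: even sum, c = 42+5 = 47
k=5,p=2: odd sum, c = 47-2 = 45
k=5,p=3: even sum, c = 45+15 = 60
k=5,p=4: odd sum, c = 60-4 = 56
k=5,p=5: even sum, c = 56+25 = 81

81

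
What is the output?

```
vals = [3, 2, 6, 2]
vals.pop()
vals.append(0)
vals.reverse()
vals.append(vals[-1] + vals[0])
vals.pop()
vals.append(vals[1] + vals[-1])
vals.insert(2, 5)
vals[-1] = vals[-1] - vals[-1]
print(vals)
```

pop() removes 2 → [3, 2, 6]
append 0 → [3, 2, 6, 0]
reverse → [0, 6, 2, 3]
append vals[-1]+vals[0] = 3+0 = 3 → [0, 6, 2, 3, 3]
pop() removes 3 → [0, 6, 2, 3]
append vals[1]+vals[-1] = 6+3 = 9 → [0, 6, 2, 3, 9]
insert 5 at 2 → [0, 6, 5, 2, 3, 9]
vals[-1] = vals[-1]-vals[-1] = 9-9 = 0 → [0, 6, 5, 2, 3, 0]

[0, 6, 5, 2, 3, 0]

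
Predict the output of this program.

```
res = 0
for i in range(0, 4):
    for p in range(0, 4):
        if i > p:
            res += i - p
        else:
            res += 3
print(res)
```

i=0,p=0: not 0>0, res = 0+3 = 3
i=0,p=1: not 0>1, res = 3+3 = 6
i=0,p=2: not 0>2, res = 6+3 = 9
i=0,p=3: not 0>3, res = 9+3 = 12
i=1,p=0: 1>0, res = 12+1 = 13
i=1,p=1: not 1>1, res = 13+3 = 16
i=1,p=2: not 1>2, res = 16+3 = 19
i=1,p=3: not 1>3, res = 19+3 = 22
i=2,p=0: 2>0, res = 22+2 = 24
i=2,p=1: 2>1, res = 24+1 = 25
i=2,p=2: not 2>2, res = 25+3 = 28
i=2,p=3: not 2>3, res = 28+3 = 31
i=3,p=0: 3>0, res = 31+3 = 34
i=3,p=1: 3>1, res = 34+2 = 36
i=3,p=2: 3>2, res = 36+1 = 37
i=3,p=3: not 3>3, res = 37+3 = 40

40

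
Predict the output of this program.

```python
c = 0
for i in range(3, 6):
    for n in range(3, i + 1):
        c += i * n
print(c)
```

97

i=3,n=3: c = 0+9 = 9
i=4,n=3: c = 9+12 = 21
i=4,n=4: c = 21+16 = 37
i=5,n=3: c = 37+15 = 52
i=5,n=4: c = 52+20 = 72
i=5,n=5: c = 72+25 = 97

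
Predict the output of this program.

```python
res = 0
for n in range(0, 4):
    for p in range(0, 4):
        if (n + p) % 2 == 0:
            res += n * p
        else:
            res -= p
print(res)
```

8

n=0,p=0: even sum, res = 0+0 = 0
n=0,p=1: odd sum, res = 0-1 = -1
n=0,p=2: even sum, res = (-1)+0 = -1
n=0,p=3: odd sum, res = (-1)-3 = -4
n=1,p=0: odd sum, res = (-4)-0 = -4
n=1,p=1: even sum, res = (-4)+1 = -3
n=1,p=2: odd sum, res = (-3)-2 = -5
n=1,p=3: even sum, res = (-5)+3 = -2
n=2,p=0: even sum, res = (-2)+0 = -2
n=2,p=1: odd sum, res = (-2)-1 = -3
n=2,p=2: even sum, res = (-3)+4 = 1
n=2,p=3: odd sum, res = 1-3 = -2
n=3,p=0: odd sum, res = (-2)-0 = -2
n=3,p=1: even sum, res = (-2)+3 = 1
n=3,p=2: odd sum, res = 1-2 = -1
n=3,p=3: even sum, res = (-1)+9 = 8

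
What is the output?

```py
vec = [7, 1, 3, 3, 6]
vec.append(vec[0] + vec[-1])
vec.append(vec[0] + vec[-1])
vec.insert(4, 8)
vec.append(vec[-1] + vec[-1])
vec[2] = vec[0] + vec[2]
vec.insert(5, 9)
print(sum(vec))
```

117

append vec[0]+vec[-1] = 7+6 = 13 → [7, 1, 3, 3, 6, 13]
append vec[0]+vec[-1] = 7+13 = 20 → [7, 1, 3, 3, 6, 13, 20]
insert 8 at 4 → [7, 1, 3, 3, 8, 6, 13, 20]
append vec[-1]+vec[-1] = 20+20 = 40 → [7, 1, 3, 3, 8, 6, 13, 20, 40]
vec[2] = vec[0]+vec[2] = 7+3 = 10 → [7, 1, 10, 3, 8, 6, 13, 20, 40]
insert 9 at 5 → [7, 1, 10, 3, 8, 9, 6, 13, 20, 40]
sum = 117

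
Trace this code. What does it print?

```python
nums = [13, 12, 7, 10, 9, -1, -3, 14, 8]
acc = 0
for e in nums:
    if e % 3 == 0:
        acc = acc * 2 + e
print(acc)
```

63

e=13: not %3==0
e=12: %3==0, acc = 0*2+12 = 12
e=7: not %3==0
e=10: not %3==0
e=9: %3==0, acc = 12*2+9 = 33
e=-1: not %3==0
e=-3: %3==0, acc = 33*2+(-3) = 63
e=14: not %3==0
e=8: not %3==0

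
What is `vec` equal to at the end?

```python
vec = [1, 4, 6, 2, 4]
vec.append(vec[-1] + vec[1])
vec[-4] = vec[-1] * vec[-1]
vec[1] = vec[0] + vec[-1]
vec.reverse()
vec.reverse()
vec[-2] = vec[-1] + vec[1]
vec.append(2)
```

append vec[-1]+vec[1] = 4+4 = 8 → [1, 4, 6, 2, 4, 8]
vec[-4] = vec[-1]*vec[-1] = 8*8 = 64 → [1, 4, 64, 2, 4, 8]
vec[1] = vec[0]+vec[-1] = 1+8 = 9 → [1, 9, 64, 2, 4, 8]
reverse → [8, 4, 2, 64, 9, 1]
reverse → [1, 9, 64, 2, 4, 8]
vec[-2] = vec[-1]+vec[1] = 8+9 = 17 → [1, 9, 64, 2, 17, 8]
append 2 → [1, 9, 64, 2, 17, 8, 2]

[1, 9, 64, 2, 17, 8, 2]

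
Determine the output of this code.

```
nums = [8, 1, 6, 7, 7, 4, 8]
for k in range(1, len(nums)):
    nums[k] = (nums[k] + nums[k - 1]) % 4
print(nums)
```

k=1: nums[1] = (1+8)%4 = 1 → [8, 1, 6, 7, 7, 4, 8]
k=2: nums[2] = (6+1)%4 = 3 → [8, 1, 3, 7, 7, 4, 8]
k=3: nums[3] = (7+3)%4 = 2 → [8, 1, 3, 2, 7, 4, 8]
k=4: nums[4] = (7+2)%4 = 1 → [8, 1, 3, 2, 1, 4, 8]
k=5: nums[5] = (4+1)%4 = 1 → [8, 1, 3, 2, 1, 1, 8]
k=6: nums[6] = (8+1)%4 = 1 → [8, 1, 3, 2, 1, 1, 1]

[8, 1, 3, 2, 1, 1, 1]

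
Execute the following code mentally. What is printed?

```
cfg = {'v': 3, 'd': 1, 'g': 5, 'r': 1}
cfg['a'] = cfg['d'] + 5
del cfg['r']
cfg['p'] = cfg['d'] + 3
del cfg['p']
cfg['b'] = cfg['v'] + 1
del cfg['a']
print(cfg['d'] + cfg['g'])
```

cfg['a'] = cfg['d']+5 = 6 → {'v': 3, 'd': 1, 'g': 5, 'r': 1, 'a': 6}
del 'r' → {'v': 3, 'd': 1, 'g': 5, 'a': 6}
cfg['p'] = cfg['d']+3 = 4 → {'v': 3, 'd': 1, 'g': 5, 'a': 6, 'p': 4}
del 'p' → {'v': 3, 'd': 1, 'g': 5, 'a': 6}
cfg['b'] = cfg['v']+1 = 4 → {'v': 3, 'd': 1, 'g': 5, 'a': 6, 'b': 4}
del 'a' → {'v': 3, 'd': 1, 'g': 5, 'b': 4}
cfg['d']+cfg['g'] = 1+5 = 6

6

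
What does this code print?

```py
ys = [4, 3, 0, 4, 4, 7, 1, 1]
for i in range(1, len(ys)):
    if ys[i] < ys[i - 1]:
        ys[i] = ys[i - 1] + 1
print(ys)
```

i=1: 3<4, ys[1] = 4+1 = 5 → [4, 5, 0, 4, 4, 7, 1, 1]
i=2: 0<5, ys[2] = 5+1 = 6 → [4, 5, 6, 4, 4, 7, 1, 1]
i=3: 4<6, ys[3] = 6+1 = 7 → [4, 5, 6, 7, 4, 7, 1, 1]
i=4: 4<7, ys[4] = 7+1 = 8 → [4, 5, 6, 7, 8, 7, 1, 1]
i=5: 7<8, ys[5] = 8+1 = 9 → [4, 5, 6, 7, 8, 9, 1, 1]
i=6: 1<9, ys[6] = 9+1 = 10 → [4, 5, 6, 7, 8, 9, 10, 1]
i=7: 1<10, ys[7] = 10+1 = 11 → [4, 5, 6, 7, 8, 9, 10, 11]

[4, 5, 6, 7, 8, 9, 10, 11]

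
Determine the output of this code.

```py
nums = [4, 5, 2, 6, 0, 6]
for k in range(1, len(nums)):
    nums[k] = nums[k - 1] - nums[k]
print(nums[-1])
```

-15

k=1: nums[1] = 4-5 = -1 → [4, -1, 2, 6, 0, 6]
k=2: nums[2] = (-1)-2 = -3 → [4, -1, -3, 6, 0, 6]
k=3: nums[3] = (-3)-6 = -9 → [4, -1, -3, -9, 0, 6]
k=4: nums[4] = (-9)-0 = -9 → [4, -1, -3, -9, -9, 6]
k=5: nums[5] = (-9)-6 = -15 → [4, -1, -3, -9, -9, -15]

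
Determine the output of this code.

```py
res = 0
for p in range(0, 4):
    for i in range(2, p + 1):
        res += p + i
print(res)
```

15

p=2,i=2: res = 0+4 = 4
p=3,i=2: res = 4+5 = 9
p=3,i=3: res = 9+6 = 15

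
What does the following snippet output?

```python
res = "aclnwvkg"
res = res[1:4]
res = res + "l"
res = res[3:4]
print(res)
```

slice [1:4] → 'cln'
+ 'l' → 'clnl'
slice [3:4] → 'l'

l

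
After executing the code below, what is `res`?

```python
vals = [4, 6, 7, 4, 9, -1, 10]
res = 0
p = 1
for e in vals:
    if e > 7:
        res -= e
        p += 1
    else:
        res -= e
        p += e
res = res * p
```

-897

e=4: not >7, res = 0-4 = -4; p=5
e=6: not >7, res = (-4)-6 = -10; p=11
e=7: not >7, res = (-10)-7 = -17; p=18
e=4: not >7, res = (-17)-4 = -21; p=22
e=9: >7, res = (-21)-9 = -30; p=23
e=-1: not >7, res = (-30)-(-1) = -29; p=22
e=10: >7, res = (-29)-10 = -39; p=23
res*p = (-39)*23 = -897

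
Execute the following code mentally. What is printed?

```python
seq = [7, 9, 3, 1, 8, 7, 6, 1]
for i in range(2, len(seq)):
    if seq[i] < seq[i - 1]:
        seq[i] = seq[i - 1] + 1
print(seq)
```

i=2: 3<9, seq[2] = 9+1 = 10 → [7, 9, 10, 1, 8, 7, 6, 1]
i=3: 1<10, seq[3] = 10+1 = 11 → [7, 9, 10, 11, 8, 7, 6, 1]
i=4: 8<11, seq[4] = 11+1 = 12 → [7, 9, 10, 11, 12, 7, 6, 1]
i=5: 7<12, seq[5] = 12+1 = 13 → [7, 9, 10, 11, 12, 13, 6, 1]
i=6: 6<13, seq[6] = 13+1 = 14 → [7, 9, 10, 11, 12, 13, 14, 1]
i=7: 1<14, seq[7] = 14+1 = 15 → [7, 9, 10, 11, 12, 13, 14, 15]

[7, 9, 10, 11, 12, 13, 14, 15]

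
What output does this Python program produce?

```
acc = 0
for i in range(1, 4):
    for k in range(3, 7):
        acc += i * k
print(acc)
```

108

i=1,k=3: acc = 0+3 = 3
i=1,k=4: acc = 3+4 = 7
i=1,k=5: acc = 7+5 = 12
i=1,k=6: acc = 12+6 = 18
i=2,k=3: acc = 18+6 = 24
i=2,k=4: acc = 24+8 = 32
i=2,k=5: acc = 32+10 = 42
i=2,k=6: acc = 42+12 = 54
i=3,k=3: acc = 54+9 = 63
i=3,k=4: acc = 63+12 = 75
i=3,k=5: acc = 75+15 = 90
i=3,k=6: acc = 90+18 = 108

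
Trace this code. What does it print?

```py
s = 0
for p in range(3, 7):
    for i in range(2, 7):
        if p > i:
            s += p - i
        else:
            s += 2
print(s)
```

p=3,i=2: 3>2, s = 0+1 = 1
p=3,i=3: not 3>3, s = 1+2 = 3
p=3,i=4: not 3>4, s = 3+2 = 5
p=3,i=5: not 3>5, s = 5+2 = 7
p=3,i=6: not 3>6, s = 7+2 = 9
p=4,i=2: 4>2, s = 9+2 = 11
p=4,i=3: 4>3, s = 11+1 = 12
p=4,i=4: not 4>4, s = 12+2 = 14
p=4,i=5: not 4>5, s = 14+2 = 16
p=4,i=6: not 4>6, s = 16+2 = 18
p=5,i=2: 5>2, s = 18+3 = 21
p=5,i=3: 5>3, s = 21+2 = 23
p=5,i=4: 5>4, s = 23+1 = 24
p=5,i=5: not 5>5, s = 24+2 = 26
p=5,i=6: not 5>6, s = 26+2 = 28
p=6,i=2: 6>2, s = 28+4 = 32
p=6,i=3: 6>3, s = 32+3 = 35
p=6,i=4: 6>4, s = 35+2 = 37
p=6,i=5: 6>5, s = 37+1 = 38
p=6,i=6: not 6>6, s = 38+2 = 40

40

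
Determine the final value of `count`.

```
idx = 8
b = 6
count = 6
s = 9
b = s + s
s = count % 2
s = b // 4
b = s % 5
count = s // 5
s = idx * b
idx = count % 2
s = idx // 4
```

0

b = 9+9 = 18
s = 6%2 = 0
s = 18//4 = 4
b = 4%5 = 4
count = 4//5 = 0
s = 8*4 = 32
idx = 0%2 = 0
s = 0//4 = 0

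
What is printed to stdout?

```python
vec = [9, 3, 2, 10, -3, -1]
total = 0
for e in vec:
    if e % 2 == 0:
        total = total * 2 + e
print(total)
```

e=9: not even
e=3: not even
e=2: even, total = 0*2+2 = 2
e=10: even, total = 2*2+10 = 14
e=-3: not even
e=-1: not even

14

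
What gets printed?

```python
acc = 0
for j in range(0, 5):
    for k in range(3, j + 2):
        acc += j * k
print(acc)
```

75

j=2,k=3: acc = 0+6 = 6
j=3,k=3: acc = 6+9 = 15
j=3,k=4: acc = 15+12 = 27
j=4,k=3: acc = 27+12 = 39
j=4,k=4: acc = 39+16 = 55
j=4,k=5: acc = 55+20 = 75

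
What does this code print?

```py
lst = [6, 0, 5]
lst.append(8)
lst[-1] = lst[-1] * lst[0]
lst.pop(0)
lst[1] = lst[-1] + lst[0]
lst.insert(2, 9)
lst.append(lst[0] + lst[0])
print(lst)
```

append 8 → [6, 0, 5, 8]
lst[-1] = lst[-1]*lst[0] = 8*6 = 48 → [6, 0, 5, 48]
pop(0) removes 6 → [0, 5, 48]
lst[1] = lst[-1]+lst[0] = 48+0 = 48 → [0, 48, 48]
insert 9 at 2 → [0, 48, 9, 48]
append lst[0]+lst[0] = 0+0 = 0 → [0, 48, 9, 48, 0]

[0, 48, 9, 48, 0]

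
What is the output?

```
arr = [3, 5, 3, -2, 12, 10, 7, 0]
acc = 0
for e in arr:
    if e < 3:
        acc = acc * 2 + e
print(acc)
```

e=3: not <3
e=5: not <3
e=3: not <3
e=-2: <3, acc = 0*2+(-2) = -2
e=12: not <3
e=10: not <3
e=7: not <3
e=0: <3, acc = (-2)*2+0 = -4

-4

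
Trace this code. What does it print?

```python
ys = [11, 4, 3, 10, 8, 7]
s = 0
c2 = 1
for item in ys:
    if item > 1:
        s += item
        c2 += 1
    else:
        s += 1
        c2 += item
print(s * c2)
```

301

item=11: >1, s = 0+11 = 11; c2=2
item=4: >1, s = 11+4 = 15; c2=3
item=3: >1, s = 15+3 = 18; c2=4
item=10: >1, s = 18+10 = 28; c2=5
item=8: >1, s = 28+8 = 36; c2=6
item=7: >1, s = 36+7 = 43; c2=7
s*c2 = 43*7 = 301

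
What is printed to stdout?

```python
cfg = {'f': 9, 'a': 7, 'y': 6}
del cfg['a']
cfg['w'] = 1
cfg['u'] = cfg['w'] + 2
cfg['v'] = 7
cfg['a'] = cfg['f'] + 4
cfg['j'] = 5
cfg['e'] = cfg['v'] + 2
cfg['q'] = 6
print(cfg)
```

{'f': 9, 'y': 6, 'w': 1, 'u': 3, 'v': 7, 'a': 13, 'j': 5, 'e': 9, 'q': 6}

del 'a' → {'f': 9, 'y': 6}
cfg['w'] = 1 → {'f': 9, 'y': 6, 'w': 1}
cfg['u'] = cfg['w']+2 = 3 → {'f': 9, 'y': 6, 'w': 1, 'u': 3}
cfg['v'] = 7 → {'f': 9, 'y': 6, 'w': 1, 'u': 3, 'v': 7}
cfg['a'] = cfg['f']+4 = 13 → {'f': 9, 'y': 6, 'w': 1, 'u': 3, 'v': 7, 'a': 13}
cfg['j'] = 5 → {'f': 9, 'y': 6, 'w': 1, 'u': 3, 'v': 7, 'a': 13, 'j': 5}
cfg['e'] = cfg['v']+2 = 9 → {'f': 9, 'y': 6, 'w': 1, 'u': 3, 'v': 7, 'a': 13, 'j': 5, 'e': 9}
cfg['q'] = 6 → {'f': 9, 'y': 6, 'w': 1, 'u': 3, 'v': 7, 'a': 13, 'j': 5, 'e': 9, 'q': 6}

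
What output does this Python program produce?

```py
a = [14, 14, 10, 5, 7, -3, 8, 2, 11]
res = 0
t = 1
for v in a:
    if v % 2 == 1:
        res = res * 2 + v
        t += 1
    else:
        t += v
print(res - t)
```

v=14: not odd; t=15
v=14: not odd; t=29
v=10: not odd; t=39
v=5: odd, res = 0*2+5 = 5; t=40
v=7: odd, res = 5*2+7 = 17; t=41
v=-3: odd, res = 17*2+(-3) = 31; t=42
v=8: not odd; t=50
v=2: not odd; t=52
v=11: odd, res = 31*2+11 = 73; t=53
res-t = 73-53 = 20

20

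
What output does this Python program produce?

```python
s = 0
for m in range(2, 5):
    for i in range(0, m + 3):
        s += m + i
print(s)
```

102

m=2,i=0: s = 0+2 = 2
m=2,i=1: s = 2+3 = 5
m=2,i=2: s = 5+4 = 9
m=2,i=3: s = 9+5 = 14
m=2,i=4: s = 14+6 = 20
m=3,i=0: s = 20+3 = 23
m=3,i=1: s = 23+4 = 27
m=3,i=2: s = 27+5 = 32
m=3,i=3: s = 32+6 = 38
m=3,i=4: s = 38+7 = 45
m=3,i=5: s = 45+8 = 53
m=4,i=0: s = 53+4 = 57
m=4,i=1: s = 57+5 = 62
m=4,i=2: s = 62+6 = 68
m=4,i=3: s = 68+7 = 75
m=4,i=4: s = 75+8 = 83
m=4,i=5: s = 83+9 = 92
m=4,i=6: s = 92+10 = 102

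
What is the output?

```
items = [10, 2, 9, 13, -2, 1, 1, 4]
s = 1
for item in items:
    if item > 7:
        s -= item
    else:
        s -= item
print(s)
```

-37

item=10: >7, s = 1-10 = -9
item=2: not >7, s = (-9)-2 = -11
item=9: >7, s = (-11)-9 = -20
item=13: >7, s = (-20)-13 = -33
item=-2: not >7, s = (-33)-(-2) = -31
item=1: not >7, s = (-31)-1 = -32
item=1: not >7, s = (-32)-1 = -33
item=4: not >7, s = (-33)-4 = -37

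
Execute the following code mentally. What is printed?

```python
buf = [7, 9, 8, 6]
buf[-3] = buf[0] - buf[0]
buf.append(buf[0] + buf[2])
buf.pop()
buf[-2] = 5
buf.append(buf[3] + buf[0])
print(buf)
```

buf[-3] = buf[0]-buf[0] = 7-7 = 0 → [7, 0, 8, 6]
append buf[0]+buf[2] = 7+8 = 15 → [7, 0, 8, 6, 15]
pop() removes 15 → [7, 0, 8, 6]
buf[-2] = 5 → [7, 0, 5, 6]
append buf[3]+buf[0] = 6+7 = 13 → [7, 0, 5, 6, 13]

[7, 0, 5, 6, 13]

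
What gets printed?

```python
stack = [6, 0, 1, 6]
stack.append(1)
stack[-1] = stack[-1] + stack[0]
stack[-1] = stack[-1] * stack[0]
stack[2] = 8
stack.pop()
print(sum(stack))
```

20

append 1 → [6, 0, 1, 6, 1]
stack[-1] = stack[-1]+stack[0] = 1+6 = 7 → [6, 0, 1, 6, 7]
stack[-1] = stack[-1]*stack[0] = 7*6 = 42 → [6, 0, 1, 6, 42]
stack[2] = 8 → [6, 0, 8, 6, 42]
pop() removes 42 → [6, 0, 8, 6]
sum = 20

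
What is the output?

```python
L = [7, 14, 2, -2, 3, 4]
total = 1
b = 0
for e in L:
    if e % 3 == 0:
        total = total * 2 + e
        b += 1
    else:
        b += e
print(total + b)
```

e=7: not %3==0; b=7
e=14: not %3==0; b=21
e=2: not %3==0; b=23
e=-2: not %3==0; b=21
e=3: %3==0, total = 1*2+3 = 5; b=22
e=4: not %3==0; b=26
total+b = 5+26 = 31

31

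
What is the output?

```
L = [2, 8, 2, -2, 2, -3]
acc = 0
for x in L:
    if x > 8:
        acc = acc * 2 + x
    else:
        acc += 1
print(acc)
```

6

x=2: not >8, acc = 0+1 = 1
x=8: not >8, acc = 1+1 = 2
x=2: not >8, acc = 2+1 = 3
x=-2: not >8, acc = 3+1 = 4
x=2: not >8, acc = 4+1 = 5
x=-3: not >8, acc = 5+1 = 6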